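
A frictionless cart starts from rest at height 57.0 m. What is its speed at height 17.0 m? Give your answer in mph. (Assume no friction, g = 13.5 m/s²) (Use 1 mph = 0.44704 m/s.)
mgh₁ = mgh₂ + ½mv² ⇒ v = √(2g(h₁−h₂)) = √(2·13.5·40.0) = 32.8634 m/s = 73.51 mph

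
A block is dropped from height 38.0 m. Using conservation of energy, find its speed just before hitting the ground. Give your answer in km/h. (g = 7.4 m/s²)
mgh = ½mv² ⇒ v = √(2gh) = √(2·7.4·38.0) = 23.715 m/s = 85.37 km/h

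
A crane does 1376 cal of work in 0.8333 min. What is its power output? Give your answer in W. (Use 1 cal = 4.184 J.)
Convert to SI: W = 5757.18 J, t = 49.998 s
P = W/t = 5757.18/49.998 = 115.1 W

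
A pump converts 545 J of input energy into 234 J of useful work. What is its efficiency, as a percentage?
η = W_out/W_in = 234/545 = 42.94%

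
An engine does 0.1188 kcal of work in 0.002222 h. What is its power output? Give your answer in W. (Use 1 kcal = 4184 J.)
Convert to SI: W = 497.059 J, t = 7.9992 s
P = W/t = 497.059/7.9992 = 62.14 W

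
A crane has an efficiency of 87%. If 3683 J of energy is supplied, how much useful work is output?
W_out = η·W_in = 0.87·3683 = 3204.21 J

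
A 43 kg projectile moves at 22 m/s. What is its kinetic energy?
KE = ½mv² = ½(43)(22)² = 10406.0 J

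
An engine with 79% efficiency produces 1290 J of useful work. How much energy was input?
W_in = W_out/η = 1290/0.79 = 1633 J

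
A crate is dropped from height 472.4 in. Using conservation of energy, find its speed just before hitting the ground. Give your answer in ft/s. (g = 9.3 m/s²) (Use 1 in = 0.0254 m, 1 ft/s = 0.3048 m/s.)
Convert to SI: h = 11.999 m
mgh = ½mv² ⇒ v = √(2gh) = √(2·9.3·11.999) = 14.9392 m/s = 49.01 ft/s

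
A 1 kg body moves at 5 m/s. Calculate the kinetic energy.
KE = ½mv² = ½(1)(5)² = 12.5 J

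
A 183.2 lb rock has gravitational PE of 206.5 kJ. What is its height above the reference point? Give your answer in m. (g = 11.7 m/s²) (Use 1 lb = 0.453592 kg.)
Convert to SI: m = 83.0981 kg, PE = 206500 J
h = PE/(mg) = 206500/(83.0981·11.7) = 212.4 m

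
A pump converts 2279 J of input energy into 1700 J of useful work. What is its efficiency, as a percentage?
η = W_out/W_in = 1700/2279 = 74.59%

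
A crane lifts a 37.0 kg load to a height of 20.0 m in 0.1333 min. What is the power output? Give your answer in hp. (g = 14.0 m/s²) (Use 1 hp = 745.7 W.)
Convert to SI: m = 37.0 kg, h = 20.0 m, t = 7.998 s
P = mgh/t = (37.0)(14.0)(20.0)/7.998 = 1295.32 W = 1.737 hp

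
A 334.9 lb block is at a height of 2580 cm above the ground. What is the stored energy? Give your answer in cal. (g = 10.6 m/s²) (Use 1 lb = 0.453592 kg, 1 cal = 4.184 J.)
Convert to SI: m = 151.908 kg, h = 25.8 m
PE = mgh = (151.908)(10.6)(25.8) = 41543.8 J = 9929 cal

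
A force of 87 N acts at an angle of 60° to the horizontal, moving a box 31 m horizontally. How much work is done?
W = F·d·cosθ = (87)(31)cos(60°) = 1349 J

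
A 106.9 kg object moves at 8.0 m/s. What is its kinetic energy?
KE = ½mv² = ½(106.9)(8.0)² = 3421 J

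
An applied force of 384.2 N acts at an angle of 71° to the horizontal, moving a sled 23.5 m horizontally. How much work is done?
W = F·d·cosθ = (384.2)(23.5)cos(71°) = 2939 J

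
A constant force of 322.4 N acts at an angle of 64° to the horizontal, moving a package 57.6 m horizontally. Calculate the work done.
W = F·d·cosθ = (322.4)(57.6)cos(64°) = 8141 J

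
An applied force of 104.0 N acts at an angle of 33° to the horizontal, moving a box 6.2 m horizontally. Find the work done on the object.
W = F·d·cosθ = (104.0)(6.2)cos(33°) = 540.8 J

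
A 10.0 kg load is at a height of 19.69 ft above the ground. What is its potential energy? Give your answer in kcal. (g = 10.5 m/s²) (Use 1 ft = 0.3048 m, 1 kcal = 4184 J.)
Convert to SI: m = 10.0 kg, h = 6.00151 m
PE = mgh = (10.0)(10.5)(6.00151) = 630.159 J = 0.1506 kcal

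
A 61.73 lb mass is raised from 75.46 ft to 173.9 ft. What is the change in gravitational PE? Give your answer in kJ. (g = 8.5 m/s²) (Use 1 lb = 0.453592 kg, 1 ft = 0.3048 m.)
Convert to SI: m = 28.0002 kg, Δh = 30.0045 m
ΔPE = mgΔh = (28.0002)(8.5)(30.0045) = 7141.13 J = 7.141 kJ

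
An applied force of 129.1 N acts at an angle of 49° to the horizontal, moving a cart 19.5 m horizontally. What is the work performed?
W = F·d·cosθ = (129.1)(19.5)cos(49°) = 1652 J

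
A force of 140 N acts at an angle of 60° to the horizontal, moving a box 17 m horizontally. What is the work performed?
W = F·d·cosθ = (140)(17)cos(60°) = 1190 J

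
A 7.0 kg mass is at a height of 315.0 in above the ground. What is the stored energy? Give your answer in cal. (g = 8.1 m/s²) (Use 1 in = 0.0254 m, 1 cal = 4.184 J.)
Convert to SI: m = 7.0 kg, h = 8.001 m
PE = mgh = (7.0)(8.1)(8.001) = 453.657 J = 108.4 cal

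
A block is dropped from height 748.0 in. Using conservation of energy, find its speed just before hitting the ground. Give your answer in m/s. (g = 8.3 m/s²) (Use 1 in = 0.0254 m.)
Convert to SI: h = 18.9992 m
mgh = ½mv² ⇒ v = √(2gh) = √(2·8.3·18.9992) = 17.76 m/s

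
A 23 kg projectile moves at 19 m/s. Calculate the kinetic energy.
KE = ½mv² = ½(23)(19)² = 4151.5 J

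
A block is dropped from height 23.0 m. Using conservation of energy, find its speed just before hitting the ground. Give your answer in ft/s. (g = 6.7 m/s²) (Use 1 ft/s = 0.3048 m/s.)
mgh = ½mv² ⇒ v = √(2gh) = √(2·6.7·23.0) = 17.5556 m/s = 57.6 ft/s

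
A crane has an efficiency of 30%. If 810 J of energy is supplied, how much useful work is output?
W_out = η·W_in = 0.3·810 = 243.0 J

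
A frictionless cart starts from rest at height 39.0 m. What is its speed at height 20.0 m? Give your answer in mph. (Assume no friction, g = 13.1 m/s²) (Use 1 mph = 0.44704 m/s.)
mgh₁ = mgh₂ + ½mv² ⇒ v = √(2g(h₁−h₂)) = √(2·13.1·19.0) = 22.3114 m/s = 49.91 mph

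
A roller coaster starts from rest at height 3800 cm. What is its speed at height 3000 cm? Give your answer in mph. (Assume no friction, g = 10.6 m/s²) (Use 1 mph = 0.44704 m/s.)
Convert to SI: h₁−h₂ = 8.0 m
mgh₁ = mgh₂ + ½mv² ⇒ v = √(2g(h₁−h₂)) = √(2·10.6·8.0) = 13.0231 m/s = 29.13 mph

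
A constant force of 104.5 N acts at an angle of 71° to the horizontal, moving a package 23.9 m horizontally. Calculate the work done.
W = F·d·cosθ = (104.5)(23.9)cos(71°) = 813.1 J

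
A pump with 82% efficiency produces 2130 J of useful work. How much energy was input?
W_in = W_out/η = 2130/0.82 = 2598 J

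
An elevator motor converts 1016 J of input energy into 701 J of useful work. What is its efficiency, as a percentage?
η = W_out/W_in = 701/1016 = 69.0%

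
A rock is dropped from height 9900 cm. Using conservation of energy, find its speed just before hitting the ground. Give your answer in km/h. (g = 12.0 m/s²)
Convert to SI: h = 99.0 m
mgh = ½mv² ⇒ v = √(2gh) = √(2·12.0·99.0) = 48.7442 m/s = 175.5 km/h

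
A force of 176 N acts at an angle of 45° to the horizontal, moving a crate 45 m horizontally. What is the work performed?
W = F·d·cosθ = (176)(45)cos(45°) = 5600 J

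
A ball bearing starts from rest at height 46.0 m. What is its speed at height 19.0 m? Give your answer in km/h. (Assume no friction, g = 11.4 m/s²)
mgh₁ = mgh₂ + ½mv² ⇒ v = √(2g(h₁−h₂)) = √(2·11.4·27.0) = 24.8113 m/s = 89.32 km/h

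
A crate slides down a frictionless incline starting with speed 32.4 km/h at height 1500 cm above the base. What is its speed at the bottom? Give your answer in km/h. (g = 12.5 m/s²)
Convert to SI: v₀ = 9.0 m/s, h = 15.0 m
½mv₀² + mgh = ½mv² ⇒ v = √(v₀² + 2gh) = √(9.0² + 2·12.5·15.0) = 21.35416 m/s = 76.87 km/h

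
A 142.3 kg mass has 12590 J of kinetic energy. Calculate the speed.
v = √(2·KE/m) = √(2·12590/142.3) = 13.3 m/s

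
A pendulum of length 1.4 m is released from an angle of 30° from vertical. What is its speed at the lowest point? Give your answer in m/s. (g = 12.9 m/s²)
h = L(1 − cosθ) = 1.4(1 − cos30°) = 0.187564 m
v = √(2gh) = √(2·12.9·0.187564) = 2.2 m/s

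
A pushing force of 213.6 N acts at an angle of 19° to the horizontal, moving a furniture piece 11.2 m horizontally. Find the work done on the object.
W = F·d·cosθ = (213.6)(11.2)cos(19°) = 2262 J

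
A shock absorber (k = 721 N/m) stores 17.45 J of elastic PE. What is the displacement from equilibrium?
x = √(2·PE/k) = √(2·17.45/721) = 0.22 m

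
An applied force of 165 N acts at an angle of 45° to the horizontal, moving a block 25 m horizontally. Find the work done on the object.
W = F·d·cosθ = (165)(25)cos(45°) = 2917 J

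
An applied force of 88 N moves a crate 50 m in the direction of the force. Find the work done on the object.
W = F·d = (88)(50) = 4400 J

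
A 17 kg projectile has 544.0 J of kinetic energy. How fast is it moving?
v = √(2·KE/m) = √(2·544.0/17) = 8.0 m/s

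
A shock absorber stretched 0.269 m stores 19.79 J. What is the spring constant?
k = 2·PE/x² = 2·19.79/(0.269)² = 547.0 N/m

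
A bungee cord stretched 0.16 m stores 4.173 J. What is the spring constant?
k = 2·PE/x² = 2·4.173/(0.16)² = 326.0 N/m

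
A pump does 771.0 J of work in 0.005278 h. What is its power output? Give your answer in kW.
Convert to SI: W = 771.0 J, t = 19.0008 s
P = W/t = 771.0/19.0008 = 40.5772 W = 0.04058 kW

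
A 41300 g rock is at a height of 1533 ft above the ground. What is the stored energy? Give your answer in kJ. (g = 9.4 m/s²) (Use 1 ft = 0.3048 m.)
Convert to SI: m = 41.3 kg, h = 467.258 m
PE = mgh = (41.3)(9.4)(467.258) = 181399 J = 181.4 kJ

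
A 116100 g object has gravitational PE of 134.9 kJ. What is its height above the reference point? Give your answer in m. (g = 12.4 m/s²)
Convert to SI: m = 116.1 kg, PE = 134900 J
h = PE/(mg) = 134900/(116.1·12.4) = 93.7 m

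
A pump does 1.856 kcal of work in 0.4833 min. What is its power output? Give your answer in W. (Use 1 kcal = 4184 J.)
Convert to SI: W = 7765.5 J, t = 28.998 s
P = W/t = 7765.5/28.998 = 267.8 W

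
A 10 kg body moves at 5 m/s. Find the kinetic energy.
KE = ½mv² = ½(10)(5)² = 125.0 J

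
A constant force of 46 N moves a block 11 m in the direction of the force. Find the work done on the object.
W = F·d = (46)(11) = 506.0 J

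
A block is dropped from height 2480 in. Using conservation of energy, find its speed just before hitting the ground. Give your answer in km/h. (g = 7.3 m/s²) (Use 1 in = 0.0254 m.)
Convert to SI: h = 62.992 m
mgh = ½mv² ⇒ v = √(2gh) = √(2·7.3·62.992) = 30.3263 m/s = 109.2 km/h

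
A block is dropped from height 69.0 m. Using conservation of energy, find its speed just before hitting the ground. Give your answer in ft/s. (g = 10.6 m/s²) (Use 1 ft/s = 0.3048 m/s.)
mgh = ½mv² ⇒ v = √(2gh) = √(2·10.6·69.0) = 38.2466 m/s = 125.5 ft/s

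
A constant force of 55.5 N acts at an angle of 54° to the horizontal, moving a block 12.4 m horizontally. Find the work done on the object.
W = F·d·cosθ = (55.5)(12.4)cos(54°) = 404.5 J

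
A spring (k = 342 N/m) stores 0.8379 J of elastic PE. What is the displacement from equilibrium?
x = √(2·PE/k) = √(2·0.8379/342) = 0.07 m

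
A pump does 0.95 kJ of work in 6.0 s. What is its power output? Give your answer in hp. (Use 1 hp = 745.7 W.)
Convert to SI: W = 950.0 J, t = 6.0 s
P = W/t = 950.0/6.0 = 158.333 W = 0.2123 hp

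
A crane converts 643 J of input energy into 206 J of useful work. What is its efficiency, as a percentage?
η = W_out/W_in = 206/643 = 32.04%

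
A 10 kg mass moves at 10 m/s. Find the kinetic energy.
KE = ½mv² = ½(10)(10)² = 500.0 J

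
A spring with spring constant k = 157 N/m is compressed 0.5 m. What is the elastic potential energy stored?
PE = ½kx² = ½(157)(0.5)² = 19.63 J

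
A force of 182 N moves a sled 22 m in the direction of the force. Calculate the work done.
W = F·d = (182)(22) = 4004 J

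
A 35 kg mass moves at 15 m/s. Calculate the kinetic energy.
KE = ½mv² = ½(35)(15)² = 3937.5 J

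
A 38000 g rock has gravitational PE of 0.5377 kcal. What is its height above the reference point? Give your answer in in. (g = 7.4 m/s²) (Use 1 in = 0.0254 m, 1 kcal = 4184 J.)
Convert to SI: m = 38.0 kg, PE = 2249.74 J
h = PE/(mg) = 2249.74/(38.0·7.4) = 8.00049 m = 315.0 in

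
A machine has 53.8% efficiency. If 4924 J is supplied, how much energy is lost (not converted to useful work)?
W_lost = W_in(1 − η) = 4924·(1 − 0.538) = 2275 J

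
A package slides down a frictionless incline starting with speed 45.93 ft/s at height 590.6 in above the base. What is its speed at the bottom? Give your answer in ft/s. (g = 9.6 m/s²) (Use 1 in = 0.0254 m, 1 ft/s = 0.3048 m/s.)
Convert to SI: v₀ = 13.9995 m/s, h = 15.0012 m
½mv₀² + mgh = ½mv² ⇒ v = √(v₀² + 2gh) = √(13.9995² + 2·9.6·15.0012) = 22.0002 m/s = 72.18 ft/s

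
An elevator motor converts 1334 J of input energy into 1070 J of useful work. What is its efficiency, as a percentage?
η = W_out/W_in = 1070/1334 = 80.21%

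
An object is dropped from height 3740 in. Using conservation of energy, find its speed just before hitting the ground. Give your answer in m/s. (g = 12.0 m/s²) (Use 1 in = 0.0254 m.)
Convert to SI: h = 94.996 m
mgh = ½mv² ⇒ v = √(2gh) = √(2·12.0·94.996) = 47.75 m/s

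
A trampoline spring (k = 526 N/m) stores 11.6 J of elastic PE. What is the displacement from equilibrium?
x = √(2·PE/k) = √(2·11.6/526) = 0.21 m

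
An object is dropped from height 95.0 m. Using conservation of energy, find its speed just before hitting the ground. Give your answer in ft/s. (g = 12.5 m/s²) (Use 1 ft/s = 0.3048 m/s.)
mgh = ½mv² ⇒ v = √(2gh) = √(2·12.5·95.0) = 48.734 m/s = 159.9 ft/s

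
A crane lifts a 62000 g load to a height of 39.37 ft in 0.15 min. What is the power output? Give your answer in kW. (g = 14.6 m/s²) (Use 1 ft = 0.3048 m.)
Convert to SI: m = 62.0 kg, h = 12.0 m, t = 9.0 s
P = mgh/t = (62.0)(14.6)(12.0)/9.0 = 1206.93 W = 1.207 kW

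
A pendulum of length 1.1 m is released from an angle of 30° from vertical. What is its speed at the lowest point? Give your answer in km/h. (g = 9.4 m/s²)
h = L(1 − cosθ) = 1.1(1 − cos30°) = 0.147372 m
v = √(2gh) = √(2·9.4·0.147372) = 1.66451 m/s = 5.992 km/h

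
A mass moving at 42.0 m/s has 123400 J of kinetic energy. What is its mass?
m = 2·KE/v² = 2·123400/(42.0)² = 139.9 kg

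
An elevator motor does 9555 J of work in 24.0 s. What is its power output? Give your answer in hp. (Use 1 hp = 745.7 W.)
P = W/t = 9555.0/24.0 = 398.125 W = 0.5339 hp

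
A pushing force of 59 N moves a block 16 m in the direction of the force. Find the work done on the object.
W = F·d = (59)(16) = 944.0 J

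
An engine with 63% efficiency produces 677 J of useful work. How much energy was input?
W_in = W_out/η = 677/0.63 = 1075 J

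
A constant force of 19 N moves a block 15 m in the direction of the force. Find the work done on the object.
W = F·d = (19)(15) = 285.0 J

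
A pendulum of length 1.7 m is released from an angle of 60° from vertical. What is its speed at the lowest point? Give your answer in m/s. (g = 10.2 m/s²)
h = L(1 − cosθ) = 1.7(1 − cos60°) = 0.85 m
v = √(2gh) = √(2·10.2·0.85) = 4.164 m/s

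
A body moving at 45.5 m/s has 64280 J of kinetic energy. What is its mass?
m = 2·KE/v² = 2·64280/(45.5)² = 62.1 kg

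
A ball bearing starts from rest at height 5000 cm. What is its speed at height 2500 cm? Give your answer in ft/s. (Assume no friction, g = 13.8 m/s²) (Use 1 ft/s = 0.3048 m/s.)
Convert to SI: h₁−h₂ = 25.0 m
mgh₁ = mgh₂ + ½mv² ⇒ v = √(2g(h₁−h₂)) = √(2·13.8·25.0) = 26.2679 m/s = 86.18 ft/s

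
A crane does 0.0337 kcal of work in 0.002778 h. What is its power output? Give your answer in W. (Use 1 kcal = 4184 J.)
Convert to SI: W = 141.001 J, t = 10.0008 s
P = W/t = 141.001/10.0008 = 14.1 W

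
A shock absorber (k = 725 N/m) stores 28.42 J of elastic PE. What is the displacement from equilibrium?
x = √(2·PE/k) = √(2·28.42/725) = 0.28 m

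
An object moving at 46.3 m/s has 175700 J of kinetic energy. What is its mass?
m = 2·KE/v² = 2·175700/(46.3)² = 163.9 kg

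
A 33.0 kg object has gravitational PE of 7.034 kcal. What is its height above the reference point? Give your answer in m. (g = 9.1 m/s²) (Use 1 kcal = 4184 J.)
Convert to SI: m = 33.0 kg, PE = 29430.3 J
h = PE/(mg) = 29430.3/(33.0·9.1) = 98.0 m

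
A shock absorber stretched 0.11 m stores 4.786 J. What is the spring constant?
k = 2·PE/x² = 2·4.786/(0.11)² = 791.1 N/m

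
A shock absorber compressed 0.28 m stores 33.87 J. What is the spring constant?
k = 2·PE/x² = 2·33.87/(0.28)² = 864.0 N/m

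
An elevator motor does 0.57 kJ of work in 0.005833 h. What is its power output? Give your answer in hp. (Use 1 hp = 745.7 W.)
Convert to SI: W = 570.0 J, t = 20.9988 s
P = W/t = 570.0/20.9988 = 27.1444 W = 0.0364 hp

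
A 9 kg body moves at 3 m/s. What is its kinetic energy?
KE = ½mv² = ½(9)(3)² = 40.5 J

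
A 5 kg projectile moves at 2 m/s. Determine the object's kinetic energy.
KE = ½mv² = ½(5)(2)² = 10.0 J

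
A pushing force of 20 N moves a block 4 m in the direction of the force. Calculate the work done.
W = F·d = (20)(4) = 80.0 J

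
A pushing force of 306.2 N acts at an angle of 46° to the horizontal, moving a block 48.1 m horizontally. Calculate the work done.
W = F·d·cosθ = (306.2)(48.1)cos(46°) = 10230 J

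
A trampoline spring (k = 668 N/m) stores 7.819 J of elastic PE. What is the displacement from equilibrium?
x = √(2·PE/k) = √(2·7.819/668) = 0.153 m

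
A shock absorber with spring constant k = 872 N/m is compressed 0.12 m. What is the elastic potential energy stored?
PE = ½kx² = ½(872)(0.12)² = 6.278 J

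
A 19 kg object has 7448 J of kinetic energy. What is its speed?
v = √(2·KE/m) = √(2·7448/19) = 28.0 m/s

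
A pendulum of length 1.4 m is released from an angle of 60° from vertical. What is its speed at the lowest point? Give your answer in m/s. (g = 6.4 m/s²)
h = L(1 − cosθ) = 1.4(1 − cos60°) = 0.7 m
v = √(2gh) = √(2·6.4·0.7) = 2.993 m/s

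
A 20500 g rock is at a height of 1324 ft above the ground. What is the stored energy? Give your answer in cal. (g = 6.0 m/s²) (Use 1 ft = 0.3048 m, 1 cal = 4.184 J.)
Convert to SI: m = 20.5 kg, h = 403.555 m
PE = mgh = (20.5)(6.0)(403.555) = 49637.3 J = 11860 cal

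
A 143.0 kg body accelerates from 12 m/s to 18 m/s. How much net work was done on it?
W = ΔKE = ½m(v₂² − v₁²) = ½(143.0)(18² − 12²) = 12870.0 J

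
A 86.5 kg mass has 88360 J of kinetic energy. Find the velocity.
v = √(2·KE/m) = √(2·88360/86.5) = 45.2 m/s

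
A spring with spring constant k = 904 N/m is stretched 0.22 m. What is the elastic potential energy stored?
PE = ½kx² = ½(904)(0.22)² = 21.88 J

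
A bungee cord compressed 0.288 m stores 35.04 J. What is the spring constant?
k = 2·PE/x² = 2·35.04/(0.288)² = 844.9 N/m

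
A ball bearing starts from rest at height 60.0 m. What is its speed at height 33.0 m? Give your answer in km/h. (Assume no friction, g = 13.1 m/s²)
mgh₁ = mgh₂ + ½mv² ⇒ v = √(2g(h₁−h₂)) = √(2·13.1·27.0) = 26.597 m/s = 95.75 km/h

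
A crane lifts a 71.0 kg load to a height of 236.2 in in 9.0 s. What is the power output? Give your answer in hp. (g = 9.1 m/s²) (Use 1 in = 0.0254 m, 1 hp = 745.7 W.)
Convert to SI: m = 71.0 kg, h = 5.99948 m, t = 9.0 s
P = mgh/t = (71.0)(9.1)(5.99948)/9.0 = 430.696 W = 0.5776 hp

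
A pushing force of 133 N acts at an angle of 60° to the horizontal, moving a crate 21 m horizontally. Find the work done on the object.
W = F·d·cosθ = (133)(21)cos(60°) = 1397 J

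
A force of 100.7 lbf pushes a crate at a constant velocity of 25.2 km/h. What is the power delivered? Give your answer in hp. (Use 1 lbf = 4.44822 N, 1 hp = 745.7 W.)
Convert to SI: F = 447.936 N, v = 7.0 m/s
P = Fv = (447.936)(7.0) = 3135.55 W = 4.205 hp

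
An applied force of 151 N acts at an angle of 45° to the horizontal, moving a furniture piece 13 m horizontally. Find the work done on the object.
W = F·d·cosθ = (151)(13)cos(45°) = 1388 J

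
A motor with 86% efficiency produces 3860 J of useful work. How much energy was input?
W_in = W_out/η = 3860/0.86 = 4488 J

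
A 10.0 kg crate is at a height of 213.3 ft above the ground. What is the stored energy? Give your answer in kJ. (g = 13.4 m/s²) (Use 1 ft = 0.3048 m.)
Convert to SI: m = 10.0 kg, h = 65.0138 m
PE = mgh = (10.0)(13.4)(65.0138) = 8711.85 J = 8.712 kJ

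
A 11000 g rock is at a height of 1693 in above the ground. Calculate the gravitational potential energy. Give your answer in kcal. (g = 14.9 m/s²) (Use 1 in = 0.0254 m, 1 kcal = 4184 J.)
Convert to SI: m = 11.0 kg, h = 43.0022 m
PE = mgh = (11.0)(14.9)(43.0022) = 7048.06 J = 1.685 kcal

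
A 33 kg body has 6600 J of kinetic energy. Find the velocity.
v = √(2·KE/m) = √(2·6600/33) = 20.0 m/s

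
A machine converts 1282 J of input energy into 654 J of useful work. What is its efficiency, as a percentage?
η = W_out/W_in = 654/1282 = 51.01%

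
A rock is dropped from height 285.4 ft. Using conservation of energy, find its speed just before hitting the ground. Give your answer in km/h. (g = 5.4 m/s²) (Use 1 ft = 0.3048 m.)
Convert to SI: h = 86.9899 m
mgh = ½mv² ⇒ v = √(2gh) = √(2·5.4·86.9899) = 30.6511 m/s = 110.3 km/h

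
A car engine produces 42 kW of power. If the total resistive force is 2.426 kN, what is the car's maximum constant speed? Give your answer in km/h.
Convert to SI: F = 2426.0 N
P = Fv ⇒ v = P/F = 42000 W/2426.0 N = 17.3124 m/s = 62.32 km/h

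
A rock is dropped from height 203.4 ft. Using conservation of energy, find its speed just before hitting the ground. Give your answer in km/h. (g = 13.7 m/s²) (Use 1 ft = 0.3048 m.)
Convert to SI: h = 61.9963 m
mgh = ½mv² ⇒ v = √(2gh) = √(2·13.7·61.9963) = 41.2153 m/s = 148.4 km/h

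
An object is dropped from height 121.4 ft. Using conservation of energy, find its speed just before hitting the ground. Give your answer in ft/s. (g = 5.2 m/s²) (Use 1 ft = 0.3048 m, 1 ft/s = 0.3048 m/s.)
Convert to SI: h = 37.0027 m
mgh = ½mv² ⇒ v = √(2gh) = √(2·5.2·37.0027) = 19.617 m/s = 64.36 ft/s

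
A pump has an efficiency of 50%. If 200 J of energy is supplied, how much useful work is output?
W_out = η·W_in = 0.5·200 = 100.0 J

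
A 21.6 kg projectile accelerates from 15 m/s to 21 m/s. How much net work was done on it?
W = ΔKE = ½m(v₂² − v₁²) = ½(21.6)(21² − 15²) = 2332.8 J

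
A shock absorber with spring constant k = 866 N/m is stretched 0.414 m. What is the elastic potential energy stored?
PE = ½kx² = ½(866)(0.414)² = 74.21 J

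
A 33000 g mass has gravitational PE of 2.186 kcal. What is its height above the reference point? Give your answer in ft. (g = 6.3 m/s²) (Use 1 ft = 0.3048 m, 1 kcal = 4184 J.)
Convert to SI: m = 33.0 kg, PE = 9146.22 J
h = PE/(mg) = 9146.22/(33.0·6.3) = 43.9934 m = 144.3 ft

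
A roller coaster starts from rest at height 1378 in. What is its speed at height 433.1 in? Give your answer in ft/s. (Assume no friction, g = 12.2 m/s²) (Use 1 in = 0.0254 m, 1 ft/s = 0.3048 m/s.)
Convert to SI: h₁−h₂ = 24.0005 m
mgh₁ = mgh₂ + ½mv² ⇒ v = √(2g(h₁−h₂)) = √(2·12.2·24.0005) = 24.1994 m/s = 79.39 ft/s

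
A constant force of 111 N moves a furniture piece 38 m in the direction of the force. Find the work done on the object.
W = F·d = (111)(38) = 4218 J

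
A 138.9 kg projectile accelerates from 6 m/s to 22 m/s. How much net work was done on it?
W = ΔKE = ½m(v₂² − v₁²) = ½(138.9)(22² − 6²) = 31113.6 J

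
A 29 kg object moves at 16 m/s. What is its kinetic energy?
KE = ½mv² = ½(29)(16)² = 3712.0 J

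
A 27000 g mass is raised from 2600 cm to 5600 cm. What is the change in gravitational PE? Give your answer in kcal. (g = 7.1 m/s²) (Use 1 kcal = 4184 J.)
Convert to SI: m = 27.0 kg, Δh = 30.0 m
ΔPE = mgΔh = (27.0)(7.1)(30.0) = 5751.0 J = 1.375 kcal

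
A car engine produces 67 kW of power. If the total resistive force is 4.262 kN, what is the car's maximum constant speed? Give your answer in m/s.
Convert to SI: F = 4262.0 N
P = Fv ⇒ v = P/F = 67000 W/4262.0 N = 15.72 m/s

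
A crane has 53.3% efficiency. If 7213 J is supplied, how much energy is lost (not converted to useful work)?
W_lost = W_in(1 − η) = 7213·(1 − 0.533) = 3368 J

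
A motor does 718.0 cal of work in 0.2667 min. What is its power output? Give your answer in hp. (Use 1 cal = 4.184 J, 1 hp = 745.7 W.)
Convert to SI: W = 3004.11 J, t = 16.002 s
P = W/t = 3004.11/16.002 = 187.734 W = 0.2518 hp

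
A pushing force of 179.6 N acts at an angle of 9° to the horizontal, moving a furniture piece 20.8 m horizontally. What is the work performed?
W = F·d·cosθ = (179.6)(20.8)cos(9°) = 3690 J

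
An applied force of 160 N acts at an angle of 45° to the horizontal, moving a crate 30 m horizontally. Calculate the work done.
W = F·d·cosθ = (160)(30)cos(45°) = 3394 J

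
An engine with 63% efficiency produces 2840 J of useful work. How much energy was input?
W_in = W_out/η = 2840/0.63 = 4508 J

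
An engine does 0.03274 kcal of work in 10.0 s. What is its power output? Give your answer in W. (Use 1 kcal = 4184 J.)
Convert to SI: W = 136.984 J, t = 10.0 s
P = W/t = 136.984/10.0 = 13.7 W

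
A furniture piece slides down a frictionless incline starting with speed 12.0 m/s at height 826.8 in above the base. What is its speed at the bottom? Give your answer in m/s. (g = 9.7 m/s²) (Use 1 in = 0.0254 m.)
Convert to SI: v₀ = 12.0 m/s, h = 21.0007 m
½mv₀² + mgh = ½mv² ⇒ v = √(v₀² + 2gh) = √(12.0² + 2·9.7·21.0007) = 23.48 m/s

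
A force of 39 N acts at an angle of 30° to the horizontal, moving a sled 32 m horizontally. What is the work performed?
W = F·d·cosθ = (39)(32)cos(30°) = 1081 J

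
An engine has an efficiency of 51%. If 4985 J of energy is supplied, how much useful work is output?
W_out = η·W_in = 0.51·4985 = 2542.35 J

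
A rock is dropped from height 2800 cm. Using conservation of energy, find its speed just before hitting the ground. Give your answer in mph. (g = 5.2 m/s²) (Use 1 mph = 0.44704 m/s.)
Convert to SI: h = 28.0 m
mgh = ½mv² ⇒ v = √(2gh) = √(2·5.2·28.0) = 17.0646 m/s = 38.17 mph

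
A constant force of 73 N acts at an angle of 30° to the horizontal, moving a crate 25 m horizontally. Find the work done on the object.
W = F·d·cosθ = (73)(25)cos(30°) = 1580 J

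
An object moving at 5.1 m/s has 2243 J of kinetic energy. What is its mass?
m = 2·KE/v² = 2·2243/(5.1)² = 172.5 kg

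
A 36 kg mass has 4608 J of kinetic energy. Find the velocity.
v = √(2·KE/m) = √(2·4608/36) = 16.0 m/s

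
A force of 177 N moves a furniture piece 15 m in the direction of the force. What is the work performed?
W = F·d = (177)(15) = 2655 J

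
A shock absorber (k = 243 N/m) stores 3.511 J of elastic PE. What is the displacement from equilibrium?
x = √(2·PE/k) = √(2·3.511/243) = 0.17 m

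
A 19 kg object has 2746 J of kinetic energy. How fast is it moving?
v = √(2·KE/m) = √(2·2746/19) = 17.0 m/s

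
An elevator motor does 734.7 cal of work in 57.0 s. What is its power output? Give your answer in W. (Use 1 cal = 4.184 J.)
Convert to SI: W = 3073.98 J, t = 57.0 s
P = W/t = 3073.98/57.0 = 53.93 W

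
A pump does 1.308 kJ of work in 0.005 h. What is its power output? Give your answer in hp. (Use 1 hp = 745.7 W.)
Convert to SI: W = 1308.0 J, t = 18.0 s
P = W/t = 1308.0/18.0 = 72.6667 W = 0.09745 hp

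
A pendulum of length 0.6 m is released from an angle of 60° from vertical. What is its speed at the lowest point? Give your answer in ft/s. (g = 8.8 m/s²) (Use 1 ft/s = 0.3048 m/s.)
h = L(1 − cosθ) = 0.6(1 − cos60°) = 0.3 m
v = √(2gh) = √(2·8.8·0.3) = 2.29783 m/s = 7.539 ft/s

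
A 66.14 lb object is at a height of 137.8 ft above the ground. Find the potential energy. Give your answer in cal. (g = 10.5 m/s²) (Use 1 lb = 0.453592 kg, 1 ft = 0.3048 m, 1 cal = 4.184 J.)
Convert to SI: m = 30.0006 kg, h = 42.0014 m
PE = mgh = (30.0006)(10.5)(42.0014) = 13230.7 J = 3162 cal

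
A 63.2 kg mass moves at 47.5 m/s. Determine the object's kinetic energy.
KE = ½mv² = ½(63.2)(47.5)² = 71300 J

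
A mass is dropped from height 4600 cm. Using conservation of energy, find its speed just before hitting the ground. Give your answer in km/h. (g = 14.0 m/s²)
Convert to SI: h = 46.0 m
mgh = ½mv² ⇒ v = √(2gh) = √(2·14.0·46.0) = 35.8887 m/s = 129.2 km/h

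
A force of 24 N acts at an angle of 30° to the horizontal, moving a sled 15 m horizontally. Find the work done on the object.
W = F·d·cosθ = (24)(15)cos(30°) = 311.8 J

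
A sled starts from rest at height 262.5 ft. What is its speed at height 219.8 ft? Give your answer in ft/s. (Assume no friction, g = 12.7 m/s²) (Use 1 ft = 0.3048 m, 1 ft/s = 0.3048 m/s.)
Convert to SI: h₁−h₂ = 13.015 m
mgh₁ = mgh₂ + ½mv² ⇒ v = √(2g(h₁−h₂)) = √(2·12.7·13.015) = 18.1819 m/s = 59.65 ft/s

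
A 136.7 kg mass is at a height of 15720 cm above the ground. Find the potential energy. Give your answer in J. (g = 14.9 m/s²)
Convert to SI: m = 136.7 kg, h = 157.2 m
PE = mgh = (136.7)(14.9)(157.2) = 320200 J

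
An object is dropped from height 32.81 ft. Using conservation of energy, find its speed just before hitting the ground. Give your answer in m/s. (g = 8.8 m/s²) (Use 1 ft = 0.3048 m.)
Convert to SI: h = 10.0005 m
mgh = ½mv² ⇒ v = √(2gh) = √(2·8.8·10.0005) = 13.27 m/s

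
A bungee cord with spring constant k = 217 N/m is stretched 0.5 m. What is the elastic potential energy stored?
PE = ½kx² = ½(217)(0.5)² = 27.13 J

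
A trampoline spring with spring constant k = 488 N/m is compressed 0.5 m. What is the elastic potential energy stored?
PE = ½kx² = ½(488)(0.5)² = 61.0 J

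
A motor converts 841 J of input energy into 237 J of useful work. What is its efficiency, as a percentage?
η = W_out/W_in = 237/841 = 28.18%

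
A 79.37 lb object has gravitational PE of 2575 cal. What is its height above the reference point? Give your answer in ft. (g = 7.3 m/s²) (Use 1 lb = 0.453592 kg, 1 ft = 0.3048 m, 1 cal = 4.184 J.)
Convert to SI: m = 36.0016 kg, PE = 10773.8 J
h = PE/(mg) = 10773.8/(36.0016·7.3) = 40.9944 m = 134.5 ft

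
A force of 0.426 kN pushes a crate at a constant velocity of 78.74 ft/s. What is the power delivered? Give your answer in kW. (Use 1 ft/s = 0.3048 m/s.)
Convert to SI: F = 426.0 N, v = 24.0 m/s
P = Fv = (426.0)(24.0) = 10224.0 W = 10.22 kW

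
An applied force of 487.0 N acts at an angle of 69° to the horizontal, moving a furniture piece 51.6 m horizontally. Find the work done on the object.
W = F·d·cosθ = (487.0)(51.6)cos(69°) = 9005 J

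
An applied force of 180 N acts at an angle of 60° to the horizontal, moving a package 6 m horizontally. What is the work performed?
W = F·d·cosθ = (180)(6)cos(60°) = 540.0 J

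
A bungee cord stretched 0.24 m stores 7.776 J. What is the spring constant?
k = 2·PE/x² = 2·7.776/(0.24)² = 270.0 N/m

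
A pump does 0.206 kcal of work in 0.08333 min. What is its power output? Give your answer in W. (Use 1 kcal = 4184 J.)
Convert to SI: W = 861.904 J, t = 4.9998 s
P = W/t = 861.904/4.9998 = 172.4 W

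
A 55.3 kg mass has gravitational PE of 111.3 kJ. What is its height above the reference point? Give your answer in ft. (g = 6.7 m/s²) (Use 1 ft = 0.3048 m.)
Convert to SI: m = 55.3 kg, PE = 111300 J
h = PE/(mg) = 111300/(55.3·6.7) = 300.397 m = 985.6 ft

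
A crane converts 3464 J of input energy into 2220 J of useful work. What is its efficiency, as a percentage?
η = W_out/W_in = 2220/3464 = 64.09%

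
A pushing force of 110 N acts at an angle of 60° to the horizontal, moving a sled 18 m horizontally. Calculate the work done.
W = F·d·cosθ = (110)(18)cos(60°) = 990.0 J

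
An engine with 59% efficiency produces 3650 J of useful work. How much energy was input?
W_in = W_out/η = 3650/0.59 = 6186 J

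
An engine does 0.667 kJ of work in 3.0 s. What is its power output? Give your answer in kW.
Convert to SI: W = 667.0 J, t = 3.0 s
P = W/t = 667.0/3.0 = 222.333 W = 0.2223 kW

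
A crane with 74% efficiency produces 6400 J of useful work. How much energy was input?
W_in = W_out/η = 6400/0.74 = 8649 J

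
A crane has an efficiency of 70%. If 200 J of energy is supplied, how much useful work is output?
W_out = η·W_in = 0.7·200 = 140.0 J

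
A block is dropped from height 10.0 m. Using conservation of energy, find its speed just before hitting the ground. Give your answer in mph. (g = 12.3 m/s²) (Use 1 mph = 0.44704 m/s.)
mgh = ½mv² ⇒ v = √(2gh) = √(2·12.3·10.0) = 15.68439 m/s = 35.08 mph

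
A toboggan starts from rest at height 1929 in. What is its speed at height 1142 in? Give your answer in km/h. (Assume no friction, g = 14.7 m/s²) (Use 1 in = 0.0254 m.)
Convert to SI: h₁−h₂ = 19.9898 m
mgh₁ = mgh₂ + ½mv² ⇒ v = √(2g(h₁−h₂)) = √(2·14.7·19.9898) = 24.2425 m/s = 87.27 km/h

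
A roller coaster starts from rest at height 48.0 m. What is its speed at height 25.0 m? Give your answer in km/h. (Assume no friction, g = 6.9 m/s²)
mgh₁ = mgh₂ + ½mv² ⇒ v = √(2g(h₁−h₂)) = √(2·6.9·23.0) = 17.8157 m/s = 64.14 km/h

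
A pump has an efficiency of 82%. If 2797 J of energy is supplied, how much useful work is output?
W_out = η·W_in = 0.82·2797 = 2293.54 J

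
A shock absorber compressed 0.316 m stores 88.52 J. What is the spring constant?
k = 2·PE/x² = 2·88.52/(0.316)² = 1773 N/m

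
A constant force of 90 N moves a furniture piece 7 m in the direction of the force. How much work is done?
W = F·d = (90)(7) = 630.0 J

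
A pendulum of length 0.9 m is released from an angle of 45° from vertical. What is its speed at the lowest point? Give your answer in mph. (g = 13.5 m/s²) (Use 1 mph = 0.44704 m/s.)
h = L(1 − cosθ) = 0.9(1 − cos45°) = 0.263604 m
v = √(2gh) = √(2·13.5·0.263604) = 2.66783 m/s = 5.968 mph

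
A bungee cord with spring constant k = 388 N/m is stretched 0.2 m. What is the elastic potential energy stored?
PE = ½kx² = ½(388)(0.2)² = 7.76 J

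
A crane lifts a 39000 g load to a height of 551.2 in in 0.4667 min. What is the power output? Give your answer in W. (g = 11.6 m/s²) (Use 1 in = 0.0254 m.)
Convert to SI: m = 39.0 kg, h = 14.0005 m, t = 28.002 s
P = mgh/t = (39.0)(11.6)(14.0005)/28.002 = 226.2 W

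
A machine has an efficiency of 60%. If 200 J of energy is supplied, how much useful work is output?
W_out = η·W_in = 0.6·200 = 120.0 J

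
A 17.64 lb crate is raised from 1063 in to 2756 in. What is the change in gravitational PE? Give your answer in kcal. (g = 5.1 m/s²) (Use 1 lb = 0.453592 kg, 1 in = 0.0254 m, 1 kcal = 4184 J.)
Convert to SI: m = 8.00136 kg, Δh = 43.0022 m
ΔPE = mgΔh = (8.00136)(5.1)(43.0022) = 1754.79 J = 0.4194 kcal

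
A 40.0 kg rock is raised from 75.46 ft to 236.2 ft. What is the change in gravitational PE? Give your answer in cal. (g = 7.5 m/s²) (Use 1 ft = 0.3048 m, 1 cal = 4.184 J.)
Convert to SI: m = 40.0 kg, Δh = 48.9936 m
ΔPE = mgΔh = (40.0)(7.5)(48.9936) = 14698.1 J = 3513 cal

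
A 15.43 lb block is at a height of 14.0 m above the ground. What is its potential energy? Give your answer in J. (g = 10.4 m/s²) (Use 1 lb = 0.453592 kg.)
Convert to SI: m = 6.99892 kg, h = 14.0 m
PE = mgh = (6.99892)(10.4)(14.0) = 1019 J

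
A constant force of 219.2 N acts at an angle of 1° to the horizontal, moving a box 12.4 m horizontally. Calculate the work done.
W = F·d·cosθ = (219.2)(12.4)cos(1°) = 2718 J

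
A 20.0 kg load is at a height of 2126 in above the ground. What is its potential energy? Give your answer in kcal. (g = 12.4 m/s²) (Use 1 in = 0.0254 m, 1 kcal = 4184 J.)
Convert to SI: m = 20.0 kg, h = 54.0004 m
PE = mgh = (20.0)(12.4)(54.0004) = 13392.1 J = 3.201 kcal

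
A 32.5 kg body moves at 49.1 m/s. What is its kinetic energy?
KE = ½mv² = ½(32.5)(49.1)² = 39180 J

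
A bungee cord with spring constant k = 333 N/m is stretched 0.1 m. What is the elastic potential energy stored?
PE = ½kx² = ½(333)(0.1)² = 1.665 J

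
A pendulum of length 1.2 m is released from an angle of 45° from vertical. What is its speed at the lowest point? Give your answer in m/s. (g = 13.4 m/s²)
h = L(1 − cosθ) = 1.2(1 − cos45°) = 0.351472 m
v = √(2gh) = √(2·13.4·0.351472) = 3.069 m/s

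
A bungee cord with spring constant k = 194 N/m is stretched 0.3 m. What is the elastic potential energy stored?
PE = ½kx² = ½(194)(0.3)² = 8.73 J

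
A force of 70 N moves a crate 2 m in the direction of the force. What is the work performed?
W = F·d = (70)(2) = 140.0 J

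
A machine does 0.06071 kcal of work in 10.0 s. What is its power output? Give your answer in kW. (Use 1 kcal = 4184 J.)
Convert to SI: W = 254.011 J, t = 10.0 s
P = W/t = 254.011/10.0 = 25.4011 W = 0.0254 kW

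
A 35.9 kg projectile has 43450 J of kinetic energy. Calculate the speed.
v = √(2·KE/m) = √(2·43450/35.9) = 49.2 m/s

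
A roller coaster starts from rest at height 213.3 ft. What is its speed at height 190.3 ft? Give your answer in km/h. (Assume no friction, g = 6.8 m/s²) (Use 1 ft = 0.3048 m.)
Convert to SI: h₁−h₂ = 7.0104 m
mgh₁ = mgh₂ + ½mv² ⇒ v = √(2g(h₁−h₂)) = √(2·6.8·7.0104) = 9.76429 m/s = 35.15 km/h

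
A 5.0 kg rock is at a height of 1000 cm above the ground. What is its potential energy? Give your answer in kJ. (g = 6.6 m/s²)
Convert to SI: m = 5.0 kg, h = 10.0 m
PE = mgh = (5.0)(6.6)(10.0) = 330.0 J = 0.33 kJ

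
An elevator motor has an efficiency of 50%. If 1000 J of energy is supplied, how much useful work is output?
W_out = η·W_in = 0.5·1000 = 500.0 J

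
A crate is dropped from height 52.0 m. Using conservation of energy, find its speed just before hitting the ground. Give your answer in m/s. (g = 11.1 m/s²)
mgh = ½mv² ⇒ v = √(2gh) = √(2·11.1·52.0) = 33.98 m/s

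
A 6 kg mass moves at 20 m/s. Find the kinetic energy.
KE = ½mv² = ½(6)(20)² = 1200.0 J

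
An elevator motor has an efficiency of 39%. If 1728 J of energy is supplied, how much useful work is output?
W_out = η·W_in = 0.39·1728 = 673.92 J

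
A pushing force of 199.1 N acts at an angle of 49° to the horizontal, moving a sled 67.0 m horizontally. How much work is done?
W = F·d·cosθ = (199.1)(67.0)cos(49°) = 8752 J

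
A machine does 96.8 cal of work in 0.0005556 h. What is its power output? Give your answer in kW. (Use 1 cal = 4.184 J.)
Convert to SI: W = 405.011 J, t = 2.00016 s
P = W/t = 405.011/2.00016 = 202.489 W = 0.2025 kW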